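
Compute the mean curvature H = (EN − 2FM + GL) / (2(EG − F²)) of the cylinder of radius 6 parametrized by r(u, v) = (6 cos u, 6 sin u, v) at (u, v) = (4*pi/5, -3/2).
H = -1/12

With E = 36, F = 0, G = 1, L = -6, M = 0, N = 0, assemble
  H = (EN − 2FM + GL) / (2(EG − F²)) = -1/12.
At (u, v) = (4*pi/5, -3/2): H = -1/12.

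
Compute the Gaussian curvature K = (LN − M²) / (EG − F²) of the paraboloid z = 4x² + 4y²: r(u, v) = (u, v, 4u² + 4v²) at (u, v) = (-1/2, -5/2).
K = 64/173889

Coefficients of the first fundamental form: E = 64*u^2 + 1, F = 64*u*v, G = 64*v^2 + 1.
Coefficients of the second fundamental form: L = 8/sqrt(64*u^2 + 64*v^2 + 1), M = 0, N = 8/sqrt(64*u^2 + 64*v^2 + 1).
Assemble K = (LN − M²)/(EG − F²) = 64/(4096*u^4 + 8192*u^2*v^2 + 128*u^2 + 4096*v^4 + 128*v^2 + 1). At (u, v) = (-1/2, -5/2): K = 64/173889.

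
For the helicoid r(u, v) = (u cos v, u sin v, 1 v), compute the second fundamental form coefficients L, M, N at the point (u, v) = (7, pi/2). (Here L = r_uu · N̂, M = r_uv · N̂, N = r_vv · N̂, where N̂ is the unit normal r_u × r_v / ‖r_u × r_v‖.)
L = 0;  M = -sqrt(2)/10;  N = 0

Compute the unit normal N̂(u, v) = (sin(v)/sqrt(u^2 + 1), -cos(v)/sqrt(u^2 + 1), u/sqrt(u^2 + 1)), and the second partials r_uu, r_uv, r_vv. Take dot products:
  L(u, v) = r_uu · N̂ = 0,
  M(u, v) = r_uv · N̂ = -1/sqrt(u^2 + 1),
  N(u, v) = r_vv · N̂ = 0.
Evaluating at (u, v) = (7, pi/2):
  L = 0, M = -sqrt(2)/10, N = 0.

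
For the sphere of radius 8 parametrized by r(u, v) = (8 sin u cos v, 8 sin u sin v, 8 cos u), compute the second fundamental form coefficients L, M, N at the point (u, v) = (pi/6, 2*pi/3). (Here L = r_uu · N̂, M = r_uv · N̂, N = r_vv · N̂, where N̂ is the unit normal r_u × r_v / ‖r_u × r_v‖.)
L = -8;  M = 0;  N = -2

Compute the unit normal N̂(u, v) = (sin(u)^2*cos(v)/Abs(sin(u)), sin(u)^2*sin(v)/Abs(sin(u)), sin(2*u)/(2*Abs(sin(u)))), and the second partials r_uu, r_uv, r_vv. Take dot products:
  L(u, v) = r_uu · N̂ = -8*sin(u)/Abs(sin(u)),
  M(u, v) = r_uv · N̂ = 0,
  N(u, v) = r_vv · N̂ = -8*sin(u)^3/Abs(sin(u)).
Evaluating at (u, v) = (pi/6, 2*pi/3):
  L = -8, M = 0, N = -2.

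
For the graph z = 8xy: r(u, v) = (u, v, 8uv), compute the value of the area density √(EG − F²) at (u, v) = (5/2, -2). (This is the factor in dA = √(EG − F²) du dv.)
√(EG − F²)|_{(5/2, -2)} = 3*sqrt(73)

E = 64*v^2 + 1, F = 64*u*v, G = 64*u^2 + 1, so EG − F² = 64*u^2 + 64*v^2 + 1. Taking the positive square root: √(EG − F²) = sqrt(64*u^2 + 64*v^2 + 1). At (u, v) = (5/2, -2): 3*sqrt(73).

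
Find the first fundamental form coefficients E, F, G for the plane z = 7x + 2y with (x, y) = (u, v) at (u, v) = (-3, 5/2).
E = 50;  F = 14;  G = 5

Partials: r_u = (1, 0, 7), r_v = (0, 1, 2). As functions of (u, v):
  E = r_u · r_u = 50,
  F = r_u · r_v = 14,
  G = r_v · r_v = 5.
Evaluating at (u, v) = (-3, 5/2): E = 50, F = 14, G = 5.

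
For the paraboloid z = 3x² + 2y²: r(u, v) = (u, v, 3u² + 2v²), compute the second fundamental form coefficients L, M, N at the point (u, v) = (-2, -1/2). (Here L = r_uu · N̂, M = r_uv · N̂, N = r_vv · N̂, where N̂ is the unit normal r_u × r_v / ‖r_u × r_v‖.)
L = 6*sqrt(149)/149;  M = 0;  N = 4*sqrt(149)/149

Compute the unit normal N̂(u, v) = (-6*u/sqrt(36*u^2 + 16*v^2 + 1), -4*v/sqrt(36*u^2 + 16*v^2 + 1), 1/sqrt(36*u^2 + 16*v^2 + 1)), and the second partials r_uu, r_uv, r_vv. Take dot products:
  L(u, v) = r_uu · N̂ = 6/sqrt(36*u^2 + 16*v^2 + 1),
  M(u, v) = r_uv · N̂ = 0,
  N(u, v) = r_vv · N̂ = 4/sqrt(36*u^2 + 16*v^2 + 1).
Evaluating at (u, v) = (-2, -1/2):
  L = 6*sqrt(149)/149, M = 0, N = 4*sqrt(149)/149.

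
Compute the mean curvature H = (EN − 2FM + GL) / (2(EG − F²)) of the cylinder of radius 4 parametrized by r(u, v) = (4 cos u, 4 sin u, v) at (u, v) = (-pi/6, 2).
H = -1/8

With E = 16, F = 0, G = 1, L = -4, M = 0, N = 0, assemble
  H = (EN − 2FM + GL) / (2(EG − F²)) = -1/8.
At (u, v) = (-pi/6, 2): H = -1/8.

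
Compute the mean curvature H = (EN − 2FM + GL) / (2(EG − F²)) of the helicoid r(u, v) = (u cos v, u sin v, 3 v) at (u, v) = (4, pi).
H = 0

With E = 1, F = 0, G = u^2 + 9, L = 0, M = -3/sqrt(u^2 + 9), N = 0, assemble
  H = (EN − 2FM + GL) / (2(EG − F²)) = 0.
At (u, v) = (4, pi): H = 0.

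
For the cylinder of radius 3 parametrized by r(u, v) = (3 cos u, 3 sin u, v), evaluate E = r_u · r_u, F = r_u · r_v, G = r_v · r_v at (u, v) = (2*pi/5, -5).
E = 9;  F = 0;  G = 1

Partials: r_u = (-3*sin(u), 3*cos(u), 0), r_v = (0, 0, 1). As functions of (u, v):
  E = r_u · r_u = 9,
  F = r_u · r_v = 0,
  G = r_v · r_v = 1.
Evaluating at (u, v) = (2*pi/5, -5): E = 9, F = 0, G = 1.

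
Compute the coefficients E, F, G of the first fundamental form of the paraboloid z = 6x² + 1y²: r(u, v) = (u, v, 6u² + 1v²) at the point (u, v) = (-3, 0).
E = 1297;  F = 0;  G = 1

Partials: r_u = (1, 0, 12*u), r_v = (0, 1, 2*v). As functions of (u, v):
  E = r_u · r_u = 144*u^2 + 1,
  F = r_u · r_v = 24*u*v,
  G = r_v · r_v = 4*v^2 + 1.
Evaluating at (u, v) = (-3, 0): E = 1297, F = 0, G = 1.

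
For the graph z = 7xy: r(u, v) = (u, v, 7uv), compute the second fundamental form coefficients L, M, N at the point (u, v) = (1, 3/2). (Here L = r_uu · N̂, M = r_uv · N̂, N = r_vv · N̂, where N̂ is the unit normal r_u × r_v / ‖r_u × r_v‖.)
L = 0;  M = 14*sqrt(641)/641;  N = 0

Compute the unit normal N̂(u, v) = (-7*v/sqrt(49*u^2 + 49*v^2 + 1), -7*u/sqrt(49*u^2 + 49*v^2 + 1), 1/sqrt(49*u^2 + 49*v^2 + 1)), and the second partials r_uu, r_uv, r_vv. Take dot products:
  L(u, v) = r_uu · N̂ = 0,
  M(u, v) = r_uv · N̂ = 7/sqrt(49*u^2 + 49*v^2 + 1),
  N(u, v) = r_vv · N̂ = 0.
Evaluating at (u, v) = (1, 3/2):
  L = 0, M = 14*sqrt(641)/641, N = 0.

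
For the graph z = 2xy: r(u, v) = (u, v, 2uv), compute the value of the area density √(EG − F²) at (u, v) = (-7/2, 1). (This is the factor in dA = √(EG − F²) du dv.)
√(EG − F²)|_{(-7/2, 1)} = 3*sqrt(6)

E = 4*v^2 + 1, F = 4*u*v, G = 4*u^2 + 1, so EG − F² = 4*u^2 + 4*v^2 + 1. Taking the positive square root: √(EG − F²) = sqrt(4*u^2 + 4*v^2 + 1). At (u, v) = (-7/2, 1): 3*sqrt(6).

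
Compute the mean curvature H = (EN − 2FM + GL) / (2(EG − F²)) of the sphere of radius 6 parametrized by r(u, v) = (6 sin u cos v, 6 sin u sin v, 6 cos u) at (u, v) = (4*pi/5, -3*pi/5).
H = -1/6

With E = 36, F = 0, G = 36*sin(u)^2, L = -6*sin(u)/Abs(sin(u)), M = 0, N = -6*sin(u)^3/Abs(sin(u)), assemble
  H = (EN − 2FM + GL) / (2(EG − F²)) = -sin(u)/(6*Abs(sin(u))).
At (u, v) = (4*pi/5, -3*pi/5): H = -1/6.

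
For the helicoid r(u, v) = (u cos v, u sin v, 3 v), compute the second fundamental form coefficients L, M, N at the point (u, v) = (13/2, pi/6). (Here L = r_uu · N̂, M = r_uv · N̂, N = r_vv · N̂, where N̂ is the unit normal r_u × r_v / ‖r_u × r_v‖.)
L = 0;  M = -6*sqrt(205)/205;  N = 0

Compute the unit normal N̂(u, v) = (3*sin(v)/sqrt(u^2 + 9), -3*cos(v)/sqrt(u^2 + 9), u/sqrt(u^2 + 9)), and the second partials r_uu, r_uv, r_vv. Take dot products:
  L(u, v) = r_uu · N̂ = 0,
  M(u, v) = r_uv · N̂ = -3/sqrt(u^2 + 9),
  N(u, v) = r_vv · N̂ = 0.
Evaluating at (u, v) = (13/2, pi/6):
  L = 0, M = -6*sqrt(205)/205, N = 0.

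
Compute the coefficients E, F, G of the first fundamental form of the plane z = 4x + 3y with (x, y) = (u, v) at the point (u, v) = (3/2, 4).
E = 17;  F = 12;  G = 10

Partials: r_u = (1, 0, 4), r_v = (0, 1, 3). As functions of (u, v):
  E = r_u · r_u = 17,
  F = r_u · r_v = 12,
  G = r_v · r_v = 10.
Evaluating at (u, v) = (3/2, 4): E = 17, F = 12, G = 10.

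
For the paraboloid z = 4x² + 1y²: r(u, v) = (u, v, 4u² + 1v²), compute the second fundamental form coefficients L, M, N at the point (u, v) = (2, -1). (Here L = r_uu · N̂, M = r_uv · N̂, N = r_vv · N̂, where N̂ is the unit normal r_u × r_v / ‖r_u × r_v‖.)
L = 8*sqrt(29)/87;  M = 0;  N = 2*sqrt(29)/87

Compute the unit normal N̂(u, v) = (-8*u/sqrt(64*u^2 + 4*v^2 + 1), -2*v/sqrt(64*u^2 + 4*v^2 + 1), 1/sqrt(64*u^2 + 4*v^2 + 1)), and the second partials r_uu, r_uv, r_vv. Take dot products:
  L(u, v) = r_uu · N̂ = 8/sqrt(64*u^2 + 4*v^2 + 1),
  M(u, v) = r_uv · N̂ = 0,
  N(u, v) = r_vv · N̂ = 2/sqrt(64*u^2 + 4*v^2 + 1).
Evaluating at (u, v) = (2, -1):
  L = 8*sqrt(29)/87, M = 0, N = 2*sqrt(29)/87.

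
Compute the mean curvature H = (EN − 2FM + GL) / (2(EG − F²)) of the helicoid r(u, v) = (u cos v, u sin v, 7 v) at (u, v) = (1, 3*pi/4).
H = 0

With E = 1, F = 0, G = u^2 + 49, L = 0, M = -7/sqrt(u^2 + 49), N = 0, assemble
  H = (EN − 2FM + GL) / (2(EG − F²)) = 0.
At (u, v) = (1, 3*pi/4): H = 0.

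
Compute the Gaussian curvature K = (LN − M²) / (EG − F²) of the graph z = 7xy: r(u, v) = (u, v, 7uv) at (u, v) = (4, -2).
K = -49/962361

Coefficients of the first fundamental form: E = 49*v^2 + 1, F = 49*u*v, G = 49*u^2 + 1.
Coefficients of the second fundamental form: L = 0, M = 7/sqrt(49*u^2 + 49*v^2 + 1), N = 0.
Assemble K = (LN − M²)/(EG − F²) = -49/(2401*u^4 + 4802*u^2*v^2 + 98*u^2 + 2401*v^4 + 98*v^2 + 1). At (u, v) = (4, -2): K = -49/962361.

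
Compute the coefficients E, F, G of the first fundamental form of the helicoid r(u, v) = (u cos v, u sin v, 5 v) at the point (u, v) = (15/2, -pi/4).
E = 1;  F = 0;  G = 325/4

Partials: r_u = (cos(v), sin(v), 0), r_v = (-u*sin(v), u*cos(v), 5). As functions of (u, v):
  E = r_u · r_u = 1,
  F = r_u · r_v = 0,
  G = r_v · r_v = u^2 + 25.
Evaluating at (u, v) = (15/2, -pi/4): E = 1, F = 0, G = 325/4.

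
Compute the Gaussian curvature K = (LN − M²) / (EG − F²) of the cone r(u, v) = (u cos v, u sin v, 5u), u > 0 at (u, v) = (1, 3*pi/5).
K = 0

Coefficients of the first fundamental form: E = 26, F = 0, G = u^2.
Coefficients of the second fundamental form: L = 0, M = 0, N = 5*sqrt(26)*u^2/(26*Abs(u)).
Assemble K = (LN − M²)/(EG − F²) = 0. At (u, v) = (1, 3*pi/5): K = 0.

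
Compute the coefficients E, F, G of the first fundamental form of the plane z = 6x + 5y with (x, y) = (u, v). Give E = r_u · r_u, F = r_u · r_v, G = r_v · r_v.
E = 37;  F = 30;  G = 26

Compute partials: r_u = (1, 0, 6), r_v = (0, 1, 5). Then
  E = r_u · r_u = 37,
  F = r_u · r_v = 30,
  G = r_v · r_v = 26.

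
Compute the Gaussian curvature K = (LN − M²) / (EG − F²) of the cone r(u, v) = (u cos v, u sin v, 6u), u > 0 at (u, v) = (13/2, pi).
K = 0

Coefficients of the first fundamental form: E = 37, F = 0, G = u^2.
Coefficients of the second fundamental form: L = 0, M = 0, N = 6*sqrt(37)*u^2/(37*Abs(u)).
Assemble K = (LN − M²)/(EG − F²) = 0. At (u, v) = (13/2, pi): K = 0.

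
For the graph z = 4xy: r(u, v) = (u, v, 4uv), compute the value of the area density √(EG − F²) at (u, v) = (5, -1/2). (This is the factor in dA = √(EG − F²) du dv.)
√(EG − F²)|_{(5, -1/2)} = 9*sqrt(5)

E = 16*v^2 + 1, F = 16*u*v, G = 16*u^2 + 1, so EG − F² = 16*u^2 + 16*v^2 + 1. Taking the positive square root: √(EG − F²) = sqrt(16*u^2 + 16*v^2 + 1). At (u, v) = (5, -1/2): 9*sqrt(5).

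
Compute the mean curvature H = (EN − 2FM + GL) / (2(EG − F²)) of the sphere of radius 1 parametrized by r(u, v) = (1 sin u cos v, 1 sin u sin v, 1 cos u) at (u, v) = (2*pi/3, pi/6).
H = -1

With E = 1, F = 0, G = sin(u)^2, L = -sin(u)/Abs(sin(u)), M = 0, N = -sin(u)^3/Abs(sin(u)), assemble
  H = (EN − 2FM + GL) / (2(EG − F²)) = -sin(u)/Abs(sin(u)).
At (u, v) = (2*pi/3, pi/6): H = -1.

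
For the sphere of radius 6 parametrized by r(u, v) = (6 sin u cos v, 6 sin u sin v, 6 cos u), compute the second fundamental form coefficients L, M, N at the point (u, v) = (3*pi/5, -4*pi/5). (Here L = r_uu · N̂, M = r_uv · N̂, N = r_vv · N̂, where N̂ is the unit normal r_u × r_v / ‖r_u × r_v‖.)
L = -6;  M = 0;  N = -15/4 - 3*sqrt(5)/4

Compute the unit normal N̂(u, v) = (sin(u)^2*cos(v)/Abs(sin(u)), sin(u)^2*sin(v)/Abs(sin(u)), sin(2*u)/(2*Abs(sin(u)))), and the second partials r_uu, r_uv, r_vv. Take dot products:
  L(u, v) = r_uu · N̂ = -6*sin(u)/Abs(sin(u)),
  M(u, v) = r_uv · N̂ = 0,
  N(u, v) = r_vv · N̂ = -6*sin(u)^3/Abs(sin(u)).
Evaluating at (u, v) = (3*pi/5, -4*pi/5):
  L = -6, M = 0, N = -15/4 - 3*sqrt(5)/4.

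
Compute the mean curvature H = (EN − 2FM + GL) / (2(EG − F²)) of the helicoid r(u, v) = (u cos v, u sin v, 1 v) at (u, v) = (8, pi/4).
H = 0

With E = 1, F = 0, G = u^2 + 1, L = 0, M = -1/sqrt(u^2 + 1), N = 0, assemble
  H = (EN − 2FM + GL) / (2(EG − F²)) = 0.
At (u, v) = (8, pi/4): H = 0.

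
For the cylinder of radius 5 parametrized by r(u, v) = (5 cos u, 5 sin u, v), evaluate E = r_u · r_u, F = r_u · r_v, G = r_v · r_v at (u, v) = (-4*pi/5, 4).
E = 25;  F = 0;  G = 1

Partials: r_u = (-5*sin(u), 5*cos(u), 0), r_v = (0, 0, 1). As functions of (u, v):
  E = r_u · r_u = 25,
  F = r_u · r_v = 0,
  G = r_v · r_v = 1.
Evaluating at (u, v) = (-4*pi/5, 4): E = 25, F = 0, G = 1.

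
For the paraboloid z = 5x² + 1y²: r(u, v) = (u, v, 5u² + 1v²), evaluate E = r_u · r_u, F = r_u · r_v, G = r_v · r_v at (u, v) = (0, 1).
E = 1;  F = 0;  G = 5

Partials: r_u = (1, 0, 10*u), r_v = (0, 1, 2*v). As functions of (u, v):
  E = r_u · r_u = 100*u^2 + 1,
  F = r_u · r_v = 20*u*v,
  G = r_v · r_v = 4*v^2 + 1.
Evaluating at (u, v) = (0, 1): E = 1, F = 0, G = 5.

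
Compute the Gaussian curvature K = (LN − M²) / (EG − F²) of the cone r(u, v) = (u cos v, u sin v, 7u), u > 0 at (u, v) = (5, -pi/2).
K = 0

Coefficients of the first fundamental form: E = 50, F = 0, G = u^2.
Coefficients of the second fundamental form: L = 0, M = 0, N = 7*sqrt(2)*u^2/(10*Abs(u)).
Assemble K = (LN − M²)/(EG − F²) = 0. At (u, v) = (5, -pi/2): K = 0.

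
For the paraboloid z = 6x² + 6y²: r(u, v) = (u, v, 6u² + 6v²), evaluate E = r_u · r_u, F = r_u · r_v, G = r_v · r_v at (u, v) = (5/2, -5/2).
E = 901;  F = -900;  G = 901

Partials: r_u = (1, 0, 12*u), r_v = (0, 1, 12*v). As functions of (u, v):
  E = r_u · r_u = 144*u^2 + 1,
  F = r_u · r_v = 144*u*v,
  G = r_v · r_v = 144*v^2 + 1.
Evaluating at (u, v) = (5/2, -5/2): E = 901, F = -900, G = 901.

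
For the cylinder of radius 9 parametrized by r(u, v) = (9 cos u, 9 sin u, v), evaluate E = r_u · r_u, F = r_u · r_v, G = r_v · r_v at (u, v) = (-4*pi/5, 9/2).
E = 81;  F = 0;  G = 1

Partials: r_u = (-9*sin(u), 9*cos(u), 0), r_v = (0, 0, 1). As functions of (u, v):
  E = r_u · r_u = 81,
  F = r_u · r_v = 0,
  G = r_v · r_v = 1.
Evaluating at (u, v) = (-4*pi/5, 9/2): E = 81, F = 0, G = 1.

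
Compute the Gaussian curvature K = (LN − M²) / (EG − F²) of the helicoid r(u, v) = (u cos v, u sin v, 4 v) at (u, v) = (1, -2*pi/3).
K = -16/289

Coefficients of the first fundamental form: E = 1, F = 0, G = u^2 + 16.
Coefficients of the second fundamental form: L = 0, M = -4/sqrt(u^2 + 16), N = 0.
Assemble K = (LN − M²)/(EG − F²) = -16/(u^2 + 16)^2. At (u, v) = (1, -2*pi/3): K = -16/289.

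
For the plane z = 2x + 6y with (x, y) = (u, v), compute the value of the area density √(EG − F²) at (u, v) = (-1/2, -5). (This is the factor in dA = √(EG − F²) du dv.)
√(EG − F²)|_{(-1/2, -5)} = sqrt(41)

E = 5, F = 12, G = 37, so EG − F² = 41. Taking the positive square root: √(EG − F²) = sqrt(41). At (u, v) = (-1/2, -5): sqrt(41).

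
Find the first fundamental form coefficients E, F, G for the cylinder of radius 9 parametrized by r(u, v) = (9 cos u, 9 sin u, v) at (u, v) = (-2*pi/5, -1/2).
E = 81;  F = 0;  G = 1

Partials: r_u = (-9*sin(u), 9*cos(u), 0), r_v = (0, 0, 1). As functions of (u, v):
  E = r_u · r_u = 81,
  F = r_u · r_v = 0,
  G = r_v · r_v = 1.
Evaluating at (u, v) = (-2*pi/5, -1/2): E = 81, F = 0, G = 1.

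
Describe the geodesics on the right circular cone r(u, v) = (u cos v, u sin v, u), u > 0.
The cone is flat away from the apex (K = 0). Slitting along a generator and unrolling gives an isometry to a sector of the plane; geodesics are the pre-images of straight lines in that sector. In particular, generators (v = const) are geodesics, and generic geodesics spiral from a minimum-distance point before returning to infinity.

For this cone, E = 2, F = 0, G = u², so EG − F² = 2u² > 0 (u > 0), and direct computation gives K = 0 away from the apex. Flatness lets us unroll the cone along a generator into a planar sector of angle 2π/√2 = π√2 ≈ 4.44 rad; geodesics on the cone are exactly the curves that develop to straight lines in this sector. Generators (v = const) develop to rays through the sector's vertex and are geodesics; the circles u = const develop to circular arcs and are not geodesics.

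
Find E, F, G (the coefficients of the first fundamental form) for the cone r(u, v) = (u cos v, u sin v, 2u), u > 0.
E = 5;  F = 0;  G = u^2

Compute partials: r_u = (cos(v), sin(v), 2), r_v = (-u*sin(v), u*cos(v), 0). Then
  E = r_u · r_u = 5,
  F = r_u · r_v = 0,
  G = r_v · r_v = u^2.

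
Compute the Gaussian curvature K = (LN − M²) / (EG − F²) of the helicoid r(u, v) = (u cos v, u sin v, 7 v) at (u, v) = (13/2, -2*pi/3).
K = -784/133225

Coefficients of the first fundamental form: E = 1, F = 0, G = u^2 + 49.
Coefficients of the second fundamental form: L = 0, M = -7/sqrt(u^2 + 49), N = 0.
Assemble K = (LN − M²)/(EG − F²) = -49/(u^2 + 49)^2. At (u, v) = (13/2, -2*pi/3): K = -784/133225.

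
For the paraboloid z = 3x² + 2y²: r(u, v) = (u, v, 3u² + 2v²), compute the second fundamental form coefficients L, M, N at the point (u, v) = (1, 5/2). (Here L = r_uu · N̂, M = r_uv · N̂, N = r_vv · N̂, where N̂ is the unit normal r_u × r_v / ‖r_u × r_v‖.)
L = 6*sqrt(137)/137;  M = 0;  N = 4*sqrt(137)/137

Compute the unit normal N̂(u, v) = (-6*u/sqrt(36*u^2 + 16*v^2 + 1), -4*v/sqrt(36*u^2 + 16*v^2 + 1), 1/sqrt(36*u^2 + 16*v^2 + 1)), and the second partials r_uu, r_uv, r_vv. Take dot products:
  L(u, v) = r_uu · N̂ = 6/sqrt(36*u^2 + 16*v^2 + 1),
  M(u, v) = r_uv · N̂ = 0,
  N(u, v) = r_vv · N̂ = 4/sqrt(36*u^2 + 16*v^2 + 1).
Evaluating at (u, v) = (1, 5/2):
  L = 6*sqrt(137)/137, M = 0, N = 4*sqrt(137)/137.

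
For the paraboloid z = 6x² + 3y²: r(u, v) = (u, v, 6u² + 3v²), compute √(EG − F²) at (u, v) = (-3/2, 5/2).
√(EG − F²)|_{(-3/2, 5/2)} = 5*sqrt(22)

E = 144*u^2 + 1, F = 72*u*v, G = 36*v^2 + 1; EG − F² = 144*u^2 + 36*v^2 + 1; √(EG − F²) = sqrt(144*u^2 + 36*v^2 + 1). At the given point: 5*sqrt(22).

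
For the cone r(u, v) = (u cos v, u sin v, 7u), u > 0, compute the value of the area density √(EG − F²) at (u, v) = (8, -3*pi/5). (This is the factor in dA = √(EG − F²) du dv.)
√(EG − F²)|_{(8, -3*pi/5)} = 40*sqrt(2)

E = 50, F = 0, G = u^2, so EG − F² = 50*u^2. Taking the positive square root: √(EG − F²) = 5*sqrt(2)*Abs(u). At (u, v) = (8, -3*pi/5): 40*sqrt(2).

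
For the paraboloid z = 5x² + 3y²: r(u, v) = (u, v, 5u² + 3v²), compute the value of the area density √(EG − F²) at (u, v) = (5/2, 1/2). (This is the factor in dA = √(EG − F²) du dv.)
√(EG − F²)|_{(5/2, 1/2)} = sqrt(635)

E = 100*u^2 + 1, F = 60*u*v, G = 36*v^2 + 1, so EG − F² = 100*u^2 + 36*v^2 + 1. Taking the positive square root: √(EG − F²) = sqrt(100*u^2 + 36*v^2 + 1). At (u, v) = (5/2, 1/2): sqrt(635).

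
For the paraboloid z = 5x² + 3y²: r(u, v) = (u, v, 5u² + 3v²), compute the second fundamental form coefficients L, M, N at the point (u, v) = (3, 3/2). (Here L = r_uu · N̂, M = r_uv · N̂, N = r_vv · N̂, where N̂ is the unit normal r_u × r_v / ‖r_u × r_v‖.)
L = 5*sqrt(982)/491;  M = 0;  N = 3*sqrt(982)/491

Compute the unit normal N̂(u, v) = (-10*u/sqrt(100*u^2 + 36*v^2 + 1), -6*v/sqrt(100*u^2 + 36*v^2 + 1), 1/sqrt(100*u^2 + 36*v^2 + 1)), and the second partials r_uu, r_uv, r_vv. Take dot products:
  L(u, v) = r_uu · N̂ = 10/sqrt(100*u^2 + 36*v^2 + 1),
  M(u, v) = r_uv · N̂ = 0,
  N(u, v) = r_vv · N̂ = 6/sqrt(100*u^2 + 36*v^2 + 1).
Evaluating at (u, v) = (3, 3/2):
  L = 5*sqrt(982)/491, M = 0, N = 3*sqrt(982)/491.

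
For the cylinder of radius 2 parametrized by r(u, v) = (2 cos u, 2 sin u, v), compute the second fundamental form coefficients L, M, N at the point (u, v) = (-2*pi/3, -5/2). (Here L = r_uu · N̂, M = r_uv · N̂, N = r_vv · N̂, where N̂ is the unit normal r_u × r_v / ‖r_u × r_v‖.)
L = -2;  M = 0;  N = 0

Compute the unit normal N̂(u, v) = (cos(u), sin(u), 0), and the second partials r_uu, r_uv, r_vv. Take dot products:
  L(u, v) = r_uu · N̂ = -2,
  M(u, v) = r_uv · N̂ = 0,
  N(u, v) = r_vv · N̂ = 0.
Evaluating at (u, v) = (-2*pi/3, -5/2):
  L = -2, M = 0, N = 0.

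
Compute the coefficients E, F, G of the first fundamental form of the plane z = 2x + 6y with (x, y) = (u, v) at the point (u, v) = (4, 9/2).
E = 5;  F = 12;  G = 37

Partials: r_u = (1, 0, 2), r_v = (0, 1, 6). As functions of (u, v):
  E = r_u · r_u = 5,
  F = r_u · r_v = 12,
  G = r_v · r_v = 37.
Evaluating at (u, v) = (4, 9/2): E = 5, F = 12, G = 37.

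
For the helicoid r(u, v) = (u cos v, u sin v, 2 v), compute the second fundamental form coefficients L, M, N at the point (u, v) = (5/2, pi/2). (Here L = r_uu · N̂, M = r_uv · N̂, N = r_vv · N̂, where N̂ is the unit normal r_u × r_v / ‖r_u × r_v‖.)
L = 0;  M = -4*sqrt(41)/41;  N = 0

Compute the unit normal N̂(u, v) = (2*sin(v)/sqrt(u^2 + 4), -2*cos(v)/sqrt(u^2 + 4), u/sqrt(u^2 + 4)), and the second partials r_uu, r_uv, r_vv. Take dot products:
  L(u, v) = r_uu · N̂ = 0,
  M(u, v) = r_uv · N̂ = -2/sqrt(u^2 + 4),
  N(u, v) = r_vv · N̂ = 0.
Evaluating at (u, v) = (5/2, pi/2):
  L = 0, M = -4*sqrt(41)/41, N = 0.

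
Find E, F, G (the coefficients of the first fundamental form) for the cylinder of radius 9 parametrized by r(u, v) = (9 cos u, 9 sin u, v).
E = 81;  F = 0;  G = 1

Compute partials: r_u = (-9*sin(u), 9*cos(u), 0), r_v = (0, 0, 1). Then
  E = r_u · r_u = 81,
  F = r_u · r_v = 0,
  G = r_v · r_v = 1.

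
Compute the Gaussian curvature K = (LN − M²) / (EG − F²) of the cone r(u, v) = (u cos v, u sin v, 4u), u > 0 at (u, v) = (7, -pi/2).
K = 0

Coefficients of the first fundamental form: E = 17, F = 0, G = u^2.
Coefficients of the second fundamental form: L = 0, M = 0, N = 4*sqrt(17)*u^2/(17*Abs(u)).
Assemble K = (LN − M²)/(EG − F²) = 0. At (u, v) = (7, -pi/2): K = 0.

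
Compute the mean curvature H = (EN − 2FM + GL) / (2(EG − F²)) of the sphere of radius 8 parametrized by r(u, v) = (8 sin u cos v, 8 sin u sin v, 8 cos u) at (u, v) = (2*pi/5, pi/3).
H = -1/8

With E = 64, F = 0, G = 64*sin(u)^2, L = -8*sin(u)/Abs(sin(u)), M = 0, N = -8*sin(u)^3/Abs(sin(u)), assemble
  H = (EN − 2FM + GL) / (2(EG − F²)) = -sin(u)/(8*Abs(sin(u))).
At (u, v) = (2*pi/5, pi/3): H = -1/8.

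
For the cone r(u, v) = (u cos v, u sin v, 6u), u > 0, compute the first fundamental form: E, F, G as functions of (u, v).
E = 37;  F = 0;  G = u^2

Compute partials: r_u = (cos(v), sin(v), 6), r_v = (-u*sin(v), u*cos(v), 0). Then
  E = r_u · r_u = 37,
  F = r_u · r_v = 0,
  G = r_v · r_v = u^2.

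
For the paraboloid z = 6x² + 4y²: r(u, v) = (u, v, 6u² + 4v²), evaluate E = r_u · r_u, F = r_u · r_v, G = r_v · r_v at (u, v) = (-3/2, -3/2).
E = 325;  F = 216;  G = 145

Partials: r_u = (1, 0, 12*u), r_v = (0, 1, 8*v). As functions of (u, v):
  E = r_u · r_u = 144*u^2 + 1,
  F = r_u · r_v = 96*u*v,
  G = r_v · r_v = 64*v^2 + 1.
Evaluating at (u, v) = (-3/2, -3/2): E = 325, F = 216, G = 145.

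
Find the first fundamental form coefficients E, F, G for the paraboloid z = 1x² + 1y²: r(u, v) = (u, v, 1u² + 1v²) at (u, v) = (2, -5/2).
E = 17;  F = -20;  G = 26

Partials: r_u = (1, 0, 2*u), r_v = (0, 1, 2*v). As functions of (u, v):
  E = r_u · r_u = 4*u^2 + 1,
  F = r_u · r_v = 4*u*v,
  G = r_v · r_v = 4*v^2 + 1.
Evaluating at (u, v) = (2, -5/2): E = 17, F = -20, G = 26.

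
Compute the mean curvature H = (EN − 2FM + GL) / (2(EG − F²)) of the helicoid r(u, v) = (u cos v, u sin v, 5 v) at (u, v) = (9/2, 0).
H = 0

With E = 1, F = 0, G = u^2 + 25, L = 0, M = -5/sqrt(u^2 + 25), N = 0, assemble
  H = (EN − 2FM + GL) / (2(EG − F²)) = 0.
At (u, v) = (9/2, 0): H = 0.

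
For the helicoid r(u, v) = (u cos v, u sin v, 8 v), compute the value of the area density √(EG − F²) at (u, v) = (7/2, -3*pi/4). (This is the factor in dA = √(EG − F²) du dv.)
√(EG − F²)|_{(7/2, -3*pi/4)} = sqrt(305)/2

E = 1, F = 0, G = u^2 + 64, so EG − F² = u^2 + 64. Taking the positive square root: √(EG − F²) = sqrt(u^2 + 64). At (u, v) = (7/2, -3*pi/4): sqrt(305)/2.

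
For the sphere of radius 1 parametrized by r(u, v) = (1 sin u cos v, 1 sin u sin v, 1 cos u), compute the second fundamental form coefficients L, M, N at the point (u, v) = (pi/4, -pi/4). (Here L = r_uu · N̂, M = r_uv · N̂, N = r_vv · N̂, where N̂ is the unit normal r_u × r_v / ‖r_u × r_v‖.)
L = -1;  M = 0;  N = -1/2

Compute the unit normal N̂(u, v) = (sin(u)^2*cos(v)/Abs(sin(u)), sin(u)^2*sin(v)/Abs(sin(u)), sin(2*u)/(2*Abs(sin(u)))), and the second partials r_uu, r_uv, r_vv. Take dot products:
  L(u, v) = r_uu · N̂ = -sin(u)/Abs(sin(u)),
  M(u, v) = r_uv · N̂ = 0,
  N(u, v) = r_vv · N̂ = -sin(u)^3/Abs(sin(u)).
Evaluating at (u, v) = (pi/4, -pi/4):
  L = -1, M = 0, N = -1/2.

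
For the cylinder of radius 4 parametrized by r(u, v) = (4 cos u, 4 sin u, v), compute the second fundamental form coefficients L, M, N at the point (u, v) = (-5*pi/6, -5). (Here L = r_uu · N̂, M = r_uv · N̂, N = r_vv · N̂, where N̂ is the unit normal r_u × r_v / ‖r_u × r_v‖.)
L = -4;  M = 0;  N = 0

Compute the unit normal N̂(u, v) = (cos(u), sin(u), 0), and the second partials r_uu, r_uv, r_vv. Take dot products:
  L(u, v) = r_uu · N̂ = -4,
  M(u, v) = r_uv · N̂ = 0,
  N(u, v) = r_vv · N̂ = 0.
Evaluating at (u, v) = (-5*pi/6, -5):
  L = -4, M = 0, N = 0.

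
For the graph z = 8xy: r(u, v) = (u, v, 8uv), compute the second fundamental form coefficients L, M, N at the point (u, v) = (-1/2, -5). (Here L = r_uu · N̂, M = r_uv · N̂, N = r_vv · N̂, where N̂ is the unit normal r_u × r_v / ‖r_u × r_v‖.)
L = 0;  M = 8*sqrt(33)/231;  N = 0

Compute the unit normal N̂(u, v) = (-8*v/sqrt(64*u^2 + 64*v^2 + 1), -8*u/sqrt(64*u^2 + 64*v^2 + 1), 1/sqrt(64*u^2 + 64*v^2 + 1)), and the second partials r_uu, r_uv, r_vv. Take dot products:
  L(u, v) = r_uu · N̂ = 0,
  M(u, v) = r_uv · N̂ = 8/sqrt(64*u^2 + 64*v^2 + 1),
  N(u, v) = r_vv · N̂ = 0.
Evaluating at (u, v) = (-1/2, -5):
  L = 0, M = 8*sqrt(33)/231, N = 0.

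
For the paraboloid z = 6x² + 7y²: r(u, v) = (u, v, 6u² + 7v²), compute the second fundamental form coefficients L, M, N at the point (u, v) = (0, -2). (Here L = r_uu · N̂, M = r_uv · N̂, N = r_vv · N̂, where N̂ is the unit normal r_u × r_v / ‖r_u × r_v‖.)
L = 12*sqrt(785)/785;  M = 0;  N = 14*sqrt(785)/785

Compute the unit normal N̂(u, v) = (-12*u/sqrt(144*u^2 + 196*v^2 + 1), -14*v/sqrt(144*u^2 + 196*v^2 + 1), 1/sqrt(144*u^2 + 196*v^2 + 1)), and the second partials r_uu, r_uv, r_vv. Take dot products:
  L(u, v) = r_uu · N̂ = 12/sqrt(144*u^2 + 196*v^2 + 1),
  M(u, v) = r_uv · N̂ = 0,
  N(u, v) = r_vv · N̂ = 14/sqrt(144*u^2 + 196*v^2 + 1).
Evaluating at (u, v) = (0, -2):
  L = 12*sqrt(785)/785, M = 0, N = 14*sqrt(785)/785.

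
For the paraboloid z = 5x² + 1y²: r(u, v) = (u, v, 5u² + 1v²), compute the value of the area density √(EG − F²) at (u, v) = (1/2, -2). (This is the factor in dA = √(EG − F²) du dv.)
√(EG − F²)|_{(1/2, -2)} = sqrt(42)

E = 100*u^2 + 1, F = 20*u*v, G = 4*v^2 + 1, so EG − F² = 100*u^2 + 4*v^2 + 1. Taking the positive square root: √(EG − F²) = sqrt(100*u^2 + 4*v^2 + 1). At (u, v) = (1/2, -2): sqrt(42).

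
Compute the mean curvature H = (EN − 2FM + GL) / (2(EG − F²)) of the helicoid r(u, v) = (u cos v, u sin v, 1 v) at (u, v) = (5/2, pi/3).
H = 0

With E = 1, F = 0, G = u^2 + 1, L = 0, M = -1/sqrt(u^2 + 1), N = 0, assemble
  H = (EN − 2FM + GL) / (2(EG − F²)) = 0.
At (u, v) = (5/2, pi/3): H = 0.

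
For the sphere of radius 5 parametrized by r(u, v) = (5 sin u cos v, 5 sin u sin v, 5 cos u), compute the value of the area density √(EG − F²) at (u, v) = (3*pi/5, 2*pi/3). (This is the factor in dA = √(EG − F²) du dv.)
√(EG − F²)|_{(3*pi/5, 2*pi/3)} = 25*sqrt(2*sqrt(5) + 10)/4

E = 25, F = 0, G = 25*sin(u)^2, so EG − F² = 625*sin(u)^2. Taking the positive square root: √(EG − F²) = 25*Abs(sin(u)). At (u, v) = (3*pi/5, 2*pi/3): 25*sqrt(2*sqrt(5) + 10)/4.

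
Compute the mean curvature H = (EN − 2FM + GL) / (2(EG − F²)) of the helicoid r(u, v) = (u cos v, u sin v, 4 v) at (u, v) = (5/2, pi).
H = 0

With E = 1, F = 0, G = u^2 + 16, L = 0, M = -4/sqrt(u^2 + 16), N = 0, assemble
  H = (EN − 2FM + GL) / (2(EG − F²)) = 0.
At (u, v) = (5/2, pi): H = 0.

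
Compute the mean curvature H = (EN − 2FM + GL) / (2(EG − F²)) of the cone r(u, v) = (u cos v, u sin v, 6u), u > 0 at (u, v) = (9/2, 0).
H = 2*sqrt(37)/111

With E = 37, F = 0, G = u^2, L = 0, M = 0, N = 6*sqrt(37)*u^2/(37*Abs(u)), assemble
  H = (EN − 2FM + GL) / (2(EG − F²)) = 3*sqrt(37)/(37*Abs(u)).
At (u, v) = (9/2, 0): H = 2*sqrt(37)/111.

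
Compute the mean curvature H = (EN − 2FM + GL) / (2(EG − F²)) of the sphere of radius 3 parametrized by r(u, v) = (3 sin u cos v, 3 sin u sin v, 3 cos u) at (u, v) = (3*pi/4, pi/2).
H = -1/3

With E = 9, F = 0, G = 9*sin(u)^2, L = -3*sin(u)/Abs(sin(u)), M = 0, N = -3*sin(u)^3/Abs(sin(u)), assemble
  H = (EN − 2FM + GL) / (2(EG − F²)) = -sin(u)/(3*Abs(sin(u))).
At (u, v) = (3*pi/4, pi/2): H = -1/3.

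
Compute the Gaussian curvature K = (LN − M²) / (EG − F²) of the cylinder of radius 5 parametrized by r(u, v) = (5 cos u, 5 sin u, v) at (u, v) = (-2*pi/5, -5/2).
K = 0

Coefficients of the first fundamental form: E = 25, F = 0, G = 1.
Coefficients of the second fundamental form: L = -5, M = 0, N = 0.
Assemble K = (LN − M²)/(EG − F²) = 0. At (u, v) = (-2*pi/5, -5/2): K = 0.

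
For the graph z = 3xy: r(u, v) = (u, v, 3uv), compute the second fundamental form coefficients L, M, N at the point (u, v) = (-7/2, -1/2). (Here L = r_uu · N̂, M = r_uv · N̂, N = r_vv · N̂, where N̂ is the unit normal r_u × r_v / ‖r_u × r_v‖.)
L = 0;  M = 3*sqrt(454)/227;  N = 0

Compute the unit normal N̂(u, v) = (-3*v/sqrt(9*u^2 + 9*v^2 + 1), -3*u/sqrt(9*u^2 + 9*v^2 + 1), 1/sqrt(9*u^2 + 9*v^2 + 1)), and the second partials r_uu, r_uv, r_vv. Take dot products:
  L(u, v) = r_uu · N̂ = 0,
  M(u, v) = r_uv · N̂ = 3/sqrt(9*u^2 + 9*v^2 + 1),
  N(u, v) = r_vv · N̂ = 0.
Evaluating at (u, v) = (-7/2, -1/2):
  L = 0, M = 3*sqrt(454)/227, N = 0.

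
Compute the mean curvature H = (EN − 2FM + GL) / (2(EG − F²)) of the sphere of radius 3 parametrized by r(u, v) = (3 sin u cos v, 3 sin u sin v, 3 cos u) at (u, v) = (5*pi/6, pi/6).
H = -1/3

With E = 9, F = 0, G = 9*sin(u)^2, L = -3*sin(u)/Abs(sin(u)), M = 0, N = -3*sin(u)^3/Abs(sin(u)), assemble
  H = (EN − 2FM + GL) / (2(EG − F²)) = -sin(u)/(3*Abs(sin(u))).
At (u, v) = (5*pi/6, pi/6): H = -1/3.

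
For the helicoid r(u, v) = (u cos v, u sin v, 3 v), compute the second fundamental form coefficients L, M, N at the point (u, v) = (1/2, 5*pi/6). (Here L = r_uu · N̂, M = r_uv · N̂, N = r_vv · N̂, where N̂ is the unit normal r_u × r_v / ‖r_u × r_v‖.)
L = 0;  M = -6*sqrt(37)/37;  N = 0

Compute the unit normal N̂(u, v) = (3*sin(v)/sqrt(u^2 + 9), -3*cos(v)/sqrt(u^2 + 9), u/sqrt(u^2 + 9)), and the second partials r_uu, r_uv, r_vv. Take dot products:
  L(u, v) = r_uu · N̂ = 0,
  M(u, v) = r_uv · N̂ = -3/sqrt(u^2 + 9),
  N(u, v) = r_vv · N̂ = 0.
Evaluating at (u, v) = (1/2, 5*pi/6):
  L = 0, M = -6*sqrt(37)/37, N = 0.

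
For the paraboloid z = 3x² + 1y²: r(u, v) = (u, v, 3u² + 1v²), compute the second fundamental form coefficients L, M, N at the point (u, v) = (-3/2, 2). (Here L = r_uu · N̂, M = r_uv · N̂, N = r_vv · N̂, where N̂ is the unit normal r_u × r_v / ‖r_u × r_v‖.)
L = 3*sqrt(2)/7;  M = 0;  N = sqrt(2)/7

Compute the unit normal N̂(u, v) = (-6*u/sqrt(36*u^2 + 4*v^2 + 1), -2*v/sqrt(36*u^2 + 4*v^2 + 1), 1/sqrt(36*u^2 + 4*v^2 + 1)), and the second partials r_uu, r_uv, r_vv. Take dot products:
  L(u, v) = r_uu · N̂ = 6/sqrt(36*u^2 + 4*v^2 + 1),
  M(u, v) = r_uv · N̂ = 0,
  N(u, v) = r_vv · N̂ = 2/sqrt(36*u^2 + 4*v^2 + 1).
Evaluating at (u, v) = (-3/2, 2):
  L = 3*sqrt(2)/7, M = 0, N = sqrt(2)/7.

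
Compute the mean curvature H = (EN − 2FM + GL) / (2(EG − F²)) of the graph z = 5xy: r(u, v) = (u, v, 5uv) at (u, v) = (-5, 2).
H = 625*sqrt(6)/23958

With E = 25*v^2 + 1, F = 25*u*v, G = 25*u^2 + 1, L = 0, M = 5/sqrt(25*u^2 + 25*v^2 + 1), N = 0, assemble
  H = (EN − 2FM + GL) / (2(EG − F²)) = -125*u*v/(25*u^2 + 25*v^2 + 1)^(3/2).
At (u, v) = (-5, 2): H = 625*sqrt(6)/23958.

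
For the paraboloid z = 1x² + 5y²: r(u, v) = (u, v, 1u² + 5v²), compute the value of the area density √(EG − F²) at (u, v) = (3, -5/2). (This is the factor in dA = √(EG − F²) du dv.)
√(EG − F²)|_{(3, -5/2)} = sqrt(662)

E = 4*u^2 + 1, F = 20*u*v, G = 100*v^2 + 1, so EG − F² = 4*u^2 + 100*v^2 + 1. Taking the positive square root: √(EG − F²) = sqrt(4*u^2 + 100*v^2 + 1). At (u, v) = (3, -5/2): sqrt(662).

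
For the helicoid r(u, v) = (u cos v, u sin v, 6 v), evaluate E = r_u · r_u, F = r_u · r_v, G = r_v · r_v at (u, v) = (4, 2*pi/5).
E = 1;  F = 0;  G = 52

Partials: r_u = (cos(v), sin(v), 0), r_v = (-u*sin(v), u*cos(v), 6). As functions of (u, v):
  E = r_u · r_u = 1,
  F = r_u · r_v = 0,
  G = r_v · r_v = u^2 + 36.
Evaluating at (u, v) = (4, 2*pi/5): E = 1, F = 0, G = 52.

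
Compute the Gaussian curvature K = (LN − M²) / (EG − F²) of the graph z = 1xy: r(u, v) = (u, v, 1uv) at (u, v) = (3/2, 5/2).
K = -4/361

Coefficients of the first fundamental form: E = v^2 + 1, F = u*v, G = u^2 + 1.
Coefficients of the second fundamental form: L = 0, M = 1/sqrt(u^2 + v^2 + 1), N = 0.
Assemble K = (LN − M²)/(EG − F²) = 1/((u^2*v^2 - (u^2 + 1)*(v^2 + 1))*(u^2 + v^2 + 1)). At (u, v) = (3/2, 5/2): K = -4/361.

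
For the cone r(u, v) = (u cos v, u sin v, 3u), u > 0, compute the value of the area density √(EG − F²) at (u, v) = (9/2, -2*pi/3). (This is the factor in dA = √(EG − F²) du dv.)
√(EG − F²)|_{(9/2, -2*pi/3)} = 9*sqrt(10)/2

E = 10, F = 0, G = u^2, so EG − F² = 10*u^2. Taking the positive square root: √(EG − F²) = sqrt(10)*Abs(u). At (u, v) = (9/2, -2*pi/3): 9*sqrt(10)/2.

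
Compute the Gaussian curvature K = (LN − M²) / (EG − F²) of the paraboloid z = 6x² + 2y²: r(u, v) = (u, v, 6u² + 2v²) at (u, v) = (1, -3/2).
K = 48/32761

Coefficients of the first fundamental form: E = 144*u^2 + 1, F = 48*u*v, G = 16*v^2 + 1.
Coefficients of the second fundamental form: L = 12/sqrt(144*u^2 + 16*v^2 + 1), M = 0, N = 4/sqrt(144*u^2 + 16*v^2 + 1).
Assemble K = (LN − M²)/(EG − F²) = 48/(20736*u^4 + 4608*u^2*v^2 + 288*u^2 + 256*v^4 + 32*v^2 + 1). At (u, v) = (1, -3/2): K = 48/32761.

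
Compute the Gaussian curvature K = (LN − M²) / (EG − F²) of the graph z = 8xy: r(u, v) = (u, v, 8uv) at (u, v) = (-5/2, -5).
K = -64/4004001

Coefficients of the first fundamental form: E = 64*v^2 + 1, F = 64*u*v, G = 64*u^2 + 1.
Coefficients of the second fundamental form: L = 0, M = 8/sqrt(64*u^2 + 64*v^2 + 1), N = 0.
Assemble K = (LN − M²)/(EG − F²) = -64/(4096*u^4 + 8192*u^2*v^2 + 128*u^2 + 4096*v^4 + 128*v^2 + 1). At (u, v) = (-5/2, -5): K = -64/4004001.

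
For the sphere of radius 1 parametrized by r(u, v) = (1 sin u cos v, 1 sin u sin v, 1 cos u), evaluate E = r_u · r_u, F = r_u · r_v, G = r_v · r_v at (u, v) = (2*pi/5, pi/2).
E = 1;  F = 0;  G = sqrt(5)/8 + 5/8

Partials: r_u = (cos(u)*cos(v), sin(v)*cos(u), -sin(u)), r_v = (-sin(u)*sin(v), sin(u)*cos(v), 0). As functions of (u, v):
  E = r_u · r_u = 1,
  F = r_u · r_v = 0,
  G = r_v · r_v = sin(u)^2.
Evaluating at (u, v) = (2*pi/5, pi/2): E = 1, F = 0, G = sqrt(5)/8 + 5/8.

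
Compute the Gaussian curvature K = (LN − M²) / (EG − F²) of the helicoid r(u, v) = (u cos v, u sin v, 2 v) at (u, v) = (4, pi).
K = -1/100

Coefficients of the first fundamental form: E = 1, F = 0, G = u^2 + 4.
Coefficients of the second fundamental form: L = 0, M = -2/sqrt(u^2 + 4), N = 0.
Assemble K = (LN − M²)/(EG − F²) = -4/(u^2 + 4)^2. At (u, v) = (4, pi): K = -1/100.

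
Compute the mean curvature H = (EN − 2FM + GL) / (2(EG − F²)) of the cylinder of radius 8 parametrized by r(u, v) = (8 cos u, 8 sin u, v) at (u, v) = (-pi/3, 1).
H = -1/16

With E = 64, F = 0, G = 1, L = -8, M = 0, N = 0, assemble
  H = (EN − 2FM + GL) / (2(EG − F²)) = -1/16.
At (u, v) = (-pi/3, 1): H = -1/16.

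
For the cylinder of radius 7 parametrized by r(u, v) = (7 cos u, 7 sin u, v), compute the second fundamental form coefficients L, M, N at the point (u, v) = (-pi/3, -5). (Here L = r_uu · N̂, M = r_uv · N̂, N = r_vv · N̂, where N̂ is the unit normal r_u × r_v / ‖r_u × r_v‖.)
L = -7;  M = 0;  N = 0

Compute the unit normal N̂(u, v) = (cos(u), sin(u), 0), and the second partials r_uu, r_uv, r_vv. Take dot products:
  L(u, v) = r_uu · N̂ = -7,
  M(u, v) = r_uv · N̂ = 0,
  N(u, v) = r_vv · N̂ = 0.
Evaluating at (u, v) = (-pi/3, -5):
  L = -7, M = 0, N = 0.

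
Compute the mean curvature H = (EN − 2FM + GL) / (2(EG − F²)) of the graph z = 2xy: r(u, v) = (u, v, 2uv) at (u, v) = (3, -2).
H = 48*sqrt(53)/2809

With E = 4*v^2 + 1, F = 4*u*v, G = 4*u^2 + 1, L = 0, M = 2/sqrt(4*u^2 + 4*v^2 + 1), N = 0, assemble
  H = (EN − 2FM + GL) / (2(EG − F²)) = -8*u*v/(4*u^2 + 4*v^2 + 1)^(3/2).
At (u, v) = (3, -2): H = 48*sqrt(53)/2809.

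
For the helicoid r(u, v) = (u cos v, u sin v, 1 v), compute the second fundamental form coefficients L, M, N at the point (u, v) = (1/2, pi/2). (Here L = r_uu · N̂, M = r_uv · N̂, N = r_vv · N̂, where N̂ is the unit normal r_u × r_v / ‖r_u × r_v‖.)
L = 0;  M = -2*sqrt(5)/5;  N = 0

Compute the unit normal N̂(u, v) = (sin(v)/sqrt(u^2 + 1), -cos(v)/sqrt(u^2 + 1), u/sqrt(u^2 + 1)), and the second partials r_uu, r_uv, r_vv. Take dot products:
  L(u, v) = r_uu · N̂ = 0,
  M(u, v) = r_uv · N̂ = -1/sqrt(u^2 + 1),
  N(u, v) = r_vv · N̂ = 0.
Evaluating at (u, v) = (1/2, pi/2):
  L = 0, M = -2*sqrt(5)/5, N = 0.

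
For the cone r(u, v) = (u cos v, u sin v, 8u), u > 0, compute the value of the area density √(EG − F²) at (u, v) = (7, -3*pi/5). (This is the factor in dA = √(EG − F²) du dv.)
√(EG − F²)|_{(7, -3*pi/5)} = 7*sqrt(65)

E = 65, F = 0, G = u^2, so EG − F² = 65*u^2. Taking the positive square root: √(EG − F²) = sqrt(65)*Abs(u). At (u, v) = (7, -3*pi/5): 7*sqrt(65).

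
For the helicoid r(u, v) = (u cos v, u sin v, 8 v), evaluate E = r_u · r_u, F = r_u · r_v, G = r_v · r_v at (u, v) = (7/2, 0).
E = 1;  F = 0;  G = 305/4

Partials: r_u = (cos(v), sin(v), 0), r_v = (-u*sin(v), u*cos(v), 8). As functions of (u, v):
  E = r_u · r_u = 1,
  F = r_u · r_v = 0,
  G = r_v · r_v = u^2 + 64.
Evaluating at (u, v) = (7/2, 0): E = 1, F = 0, G = 305/4.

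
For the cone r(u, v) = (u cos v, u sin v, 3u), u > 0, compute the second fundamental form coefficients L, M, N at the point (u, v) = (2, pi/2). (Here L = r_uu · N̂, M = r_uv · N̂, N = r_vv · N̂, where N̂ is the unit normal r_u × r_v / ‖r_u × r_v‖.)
L = 0;  M = 0;  N = 3*sqrt(10)/5

Compute the unit normal N̂(u, v) = (-3*sqrt(10)*u*cos(v)/(10*Abs(u)), -3*sqrt(10)*u*sin(v)/(10*Abs(u)), sqrt(10)*u/(10*Abs(u))), and the second partials r_uu, r_uv, r_vv. Take dot products:
  L(u, v) = r_uu · N̂ = 0,
  M(u, v) = r_uv · N̂ = 0,
  N(u, v) = r_vv · N̂ = 3*sqrt(10)*u^2/(10*Abs(u)).
Evaluating at (u, v) = (2, pi/2):
  L = 0, M = 0, N = 3*sqrt(10)/5.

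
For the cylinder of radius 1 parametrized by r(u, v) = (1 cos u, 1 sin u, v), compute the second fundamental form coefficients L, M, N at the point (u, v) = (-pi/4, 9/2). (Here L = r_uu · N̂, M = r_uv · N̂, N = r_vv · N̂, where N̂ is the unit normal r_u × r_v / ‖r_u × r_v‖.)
L = -1;  M = 0;  N = 0

Compute the unit normal N̂(u, v) = (cos(u), sin(u), 0), and the second partials r_uu, r_uv, r_vv. Take dot products:
  L(u, v) = r_uu · N̂ = -1,
  M(u, v) = r_uv · N̂ = 0,
  N(u, v) = r_vv · N̂ = 0.
Evaluating at (u, v) = (-pi/4, 9/2):
  L = -1, M = 0, N = 0.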